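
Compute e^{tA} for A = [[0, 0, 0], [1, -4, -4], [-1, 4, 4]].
A has Jordan form J = [[0, 1, 0], [0, 0, 0], [0, 0, 0]] with A = PJP^{-1}, so e^{tA} = P e^{tJ} P^{-1}.

For a Jordan block J_k(λ), e^{tJ_k(λ)} = e^{λt} · (I + tN + t^2 N^2/2! + ... + t^{k-1} N^{k-1}/(k-1)!) where N is the nilpotent superdiagonal part.

Assembling the blocks and conjugating back gives the entries of e^{tA} as shown above.

e^{tA} = [[1, 0, 0], [t, 1 - 4*t, -4*t], [-t, 4*t, 4*t + 1]]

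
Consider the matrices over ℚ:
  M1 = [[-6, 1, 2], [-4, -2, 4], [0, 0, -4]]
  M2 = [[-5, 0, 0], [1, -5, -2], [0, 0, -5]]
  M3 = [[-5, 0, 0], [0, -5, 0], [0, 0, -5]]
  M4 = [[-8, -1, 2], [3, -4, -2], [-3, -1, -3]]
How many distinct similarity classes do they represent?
Characteristic polynomials: χ_{M1} = (x + 4)^3, χ_{M2} = (x + 5)^3, χ_{M3} = (x + 5)^3, χ_{M4} = (x + 5)^3.

{M1}: invariant factors x + 4, (x + 4)^2.

{M2, M4}: invariant factors x + 5, (x + 5)^2.

{M3}: invariant factors x + 5, x + 5, x + 5.

Matrices are similar if and only if their invariant-factor lists agree; the partition into similarity classes is {M1}, {M2, M4}, {M3}.

3 classes: {M1}, {M2, M4}, {M3}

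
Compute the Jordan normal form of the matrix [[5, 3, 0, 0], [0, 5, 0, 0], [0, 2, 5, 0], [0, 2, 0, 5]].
The characteristic polynomial is det(xI - A) = (x - 5)^4, so the eigenvalues are 5 (algebraic multiplicity 4).

For λ = 5: rank(A - 5I) = 1, rank((A - 5I)^2) = 0. The eigenspace has dimension 4 - 1 = 3, so there are 3 Jordan blocks; the rank sequence gives block sizes [2, 1, 1].

Assembling the blocks gives the Jordan form J above.

J = [[5, 1, 0, 0], [0, 5, 0, 0], [0, 0, 5, 0], [0, 0, 0, 5]]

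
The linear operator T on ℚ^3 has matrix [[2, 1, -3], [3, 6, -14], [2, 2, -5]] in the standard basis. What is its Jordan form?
J = [[1, 1, 0], [0, 1, 1], [0, 0, 1]]

The characteristic polynomial is det(xI - A) = (x - 1)^3, so the eigenvalues are 1 (algebraic multiplicity 3).

For λ = 1: rank(A - I) = 2, rank((A - I)^2) = 1, rank((A - I)^3) = 0. The eigenspace has dimension 3 - 2 = 1, so there is 1 Jordan block; the rank sequence gives block sizes [3].

Assembling the blocks gives the Jordan form J above.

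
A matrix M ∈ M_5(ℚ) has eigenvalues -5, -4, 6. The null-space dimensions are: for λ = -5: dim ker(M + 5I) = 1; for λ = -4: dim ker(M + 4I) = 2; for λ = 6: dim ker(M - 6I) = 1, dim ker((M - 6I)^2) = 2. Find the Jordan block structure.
λ = -5: successive nullity increments [1] count blocks of size ≥ k; block sizes are [1].
λ = -4: successive nullity increments [2] count blocks of size ≥ k; block sizes are [1, 1].
λ = 6: successive nullity increments [1, 1] count blocks of size ≥ k; block sizes are [2].

Jordan blocks: (-5, 1), (-4, 1), (-4, 1), (6, 2)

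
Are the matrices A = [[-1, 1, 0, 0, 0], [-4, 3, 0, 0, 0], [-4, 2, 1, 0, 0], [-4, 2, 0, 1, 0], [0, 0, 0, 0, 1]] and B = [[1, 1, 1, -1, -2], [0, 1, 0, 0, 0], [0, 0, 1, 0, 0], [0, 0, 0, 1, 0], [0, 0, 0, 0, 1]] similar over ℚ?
Yes.

Two matrices over a field are similar if and only if they have the same invariant factors.

Both A and B have characteristic polynomial (x - 1)^5 and minimal polynomial (x - 1)^2. Computing further, both have invariant factors x - 1, x - 1, x - 1, (x - 1)^2. Hence A and B are similar.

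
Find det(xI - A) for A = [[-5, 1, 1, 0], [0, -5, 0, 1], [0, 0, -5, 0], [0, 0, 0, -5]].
xI - A = [[x + 5, -1, -1, 0], [0, x + 5, 0, -1], [0, 0, x + 5, 0], [0, 0, 0, x + 5]].

Expanding det(xI - A) along the first row:
det(xI - A) = + (x + 5)·det([[x + 5, 0, -1], [0, x + 5, 0], [0, 0, x + 5]]) - (-1)·det([[0, 0, -1], [0, x + 5, 0], [0, 0, x + 5]]) + (-1)·det([[0, x + 5, -1], [0, 0, 0], [0, 0, x + 5]]) - (0)·det([[0, x + 5, 0], [0, 0, x + 5], [0, 0, 0]]).

Evaluating gives χ_A(x) = x^4 + 20x^3 + 150x^2 + 500x + 625 = (x + 5)^4.

χ_A(x) = (x + 5)^4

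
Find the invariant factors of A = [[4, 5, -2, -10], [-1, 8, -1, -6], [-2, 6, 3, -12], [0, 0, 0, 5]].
x - 5, (x - 5)^3

The Jordan structure of A has elementary divisors (x - 5)^3, (x - 5). Arranging the block sizes at each eigenvalue in decreasing order and taking row products gives the invariant factors.

Invariant factors (smallest first, each dividing the next): x - 5, (x - 5)^3.

Check: the last factor (x - 5)^3 is the minimal polynomial, and the product (x - 5)^4 is the characteristic polynomial.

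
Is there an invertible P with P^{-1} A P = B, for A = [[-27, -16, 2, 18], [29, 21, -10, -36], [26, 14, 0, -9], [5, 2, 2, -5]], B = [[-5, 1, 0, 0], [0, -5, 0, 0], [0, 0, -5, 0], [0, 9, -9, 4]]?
Yes.

Two matrices over a field are similar if and only if they have the same invariant factors.

Both A and B have characteristic polynomial (x - 4)(x + 5)^3 and minimal polynomial (x - 4)(x + 5)^2. Computing further, both have invariant factors x + 5, (x - 4)(x + 5)^2. Hence A and B are similar.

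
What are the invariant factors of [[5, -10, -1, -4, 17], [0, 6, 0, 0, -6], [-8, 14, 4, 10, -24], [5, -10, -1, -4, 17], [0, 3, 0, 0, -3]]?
x, x(x - 3)^2(x - 2)

The Jordan structure of A has elementary divisors x, x, (x - 2), (x - 3)^2. Arranging the block sizes at each eigenvalue in decreasing order and taking row products gives the invariant factors.

Invariant factors (smallest first, each dividing the next): x, x(x - 3)^2(x - 2).

Check: the last factor x(x - 3)^2(x - 2) is the minimal polynomial, and the product x^2(x - 3)^2(x - 2) is the characteristic polynomial.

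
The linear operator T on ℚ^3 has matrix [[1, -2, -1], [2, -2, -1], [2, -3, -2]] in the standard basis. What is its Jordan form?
J = [[-1, 1, 0], [0, -1, 1], [0, 0, -1]]

The characteristic polynomial is det(xI - A) = (x + 1)^3, so the eigenvalues are -1 (algebraic multiplicity 3).

For λ = -1: rank(A + I) = 2, rank((A + I)^2) = 1, rank((A + I)^3) = 0. The eigenspace has dimension 3 - 2 = 1, so there is 1 Jordan block; the rank sequence gives block sizes [3].

Assembling the blocks gives the Jordan form J above.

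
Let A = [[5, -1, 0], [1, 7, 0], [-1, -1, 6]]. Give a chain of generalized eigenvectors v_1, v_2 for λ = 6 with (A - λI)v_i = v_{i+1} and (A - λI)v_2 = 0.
v_1 = [[1, 0, 1]]^T, v_2 = [[-1, 1, -1]]^T

We seek v_1 ∈ ker((A - 6I)^2) \ ker(A - 6I), then set v_{i+1} = (A - 6I) v_i.

One such chain is v_1 = [[1, 0, 1]]^T, v_2 = [[-1, 1, -1]]^T. Check: (A - 6I) v_2 = [[0, 0, 0]]^T = 0.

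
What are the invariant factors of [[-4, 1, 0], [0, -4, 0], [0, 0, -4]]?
The Jordan structure of A has elementary divisors (x + 4)^2, (x + 4). Arranging the block sizes at each eigenvalue in decreasing order and taking row products gives the invariant factors.

Invariant factors (smallest first, each dividing the next): x + 4, (x + 4)^2.

Check: the last factor (x + 4)^2 is the minimal polynomial, and the product (x + 4)^3 is the characteristic polynomial.

x + 4, (x + 4)^2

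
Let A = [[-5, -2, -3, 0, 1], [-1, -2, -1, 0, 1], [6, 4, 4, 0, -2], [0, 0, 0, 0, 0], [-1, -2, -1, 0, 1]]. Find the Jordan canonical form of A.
J = [[-2, 0, 0, 0, 0], [0, 0, 1, 0, 0], [0, 0, 0, 0, 0], [0, 0, 0, 0, 0], [0, 0, 0, 0, 0]]

The characteristic polynomial is det(xI - A) = x^4(x + 2), so the eigenvalues are -2 (algebraic multiplicity 1), 0 (algebraic multiplicity 4).

For λ = -2: algebraic multiplicity 1 gives one 1×1 block.

For λ = 0: rank(A) = 2, rank(A^2) = 1. The eigenspace has dimension 5 - 2 = 3, so there are 3 Jordan blocks; the rank sequence gives block sizes [2, 1, 1].

Assembling the blocks gives the Jordan form J above.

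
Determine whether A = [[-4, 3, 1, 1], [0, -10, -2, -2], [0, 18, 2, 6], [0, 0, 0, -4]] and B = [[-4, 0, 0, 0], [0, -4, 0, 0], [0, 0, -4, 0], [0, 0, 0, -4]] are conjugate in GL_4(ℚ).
Both have characteristic polynomial (x + 4)^4, but the minimal polynomial of A is (x + 4)^2 while the minimal polynomial of B is x + 4. The minimal polynomial is a similarity invariant, so A and B are not similar.

No.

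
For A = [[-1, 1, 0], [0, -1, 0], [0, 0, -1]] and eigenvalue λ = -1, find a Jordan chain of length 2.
We seek v_1 ∈ ker((A + I)^2) \ ker(A + I), then set v_{i+1} = (A + I) v_i.

One such chain is v_1 = [[0, 1, 0]]^T, v_2 = [[1, 0, 0]]^T. Check: (A + I) v_2 = [[0, 0, 0]]^T = 0.

v_1 = [[0, 1, 0]]^T, v_2 = [[1, 0, 0]]^T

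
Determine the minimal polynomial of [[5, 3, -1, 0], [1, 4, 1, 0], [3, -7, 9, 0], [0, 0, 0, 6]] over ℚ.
m_A(x) = (x - 6)^3

The characteristic polynomial factors as (x - 6)^4. The minimal polynomial is ∏(x - λ)^{k_λ} where k_λ is the size of the largest Jordan block at λ.

For λ = 6: rank(A - 6I) = 2, and the largest Jordan block has size 3 (the smallest k with rank((A - 6I)^k) = rank((A - 6I)^(k+1))).

So m_A(x) = (x - 6)^3.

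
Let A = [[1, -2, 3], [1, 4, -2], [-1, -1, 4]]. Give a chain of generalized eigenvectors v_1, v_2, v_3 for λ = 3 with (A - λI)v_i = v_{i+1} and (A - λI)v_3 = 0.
v_1 = [[0, -2, -1]]^T, v_2 = [[1, 0, 1]]^T, v_3 = [[1, -1, 0]]^T

We seek v_1 ∈ ker((A - 3I)^3) \ ker((A - 3I)^2), then set v_{i+1} = (A - 3I) v_i.

One such chain is v_1 = [[0, -2, -1]]^T, v_2 = [[1, 0, 1]]^T, v_3 = [[1, -1, 0]]^T. Check: (A - 3I) v_3 = [[0, 0, 0]]^T = 0.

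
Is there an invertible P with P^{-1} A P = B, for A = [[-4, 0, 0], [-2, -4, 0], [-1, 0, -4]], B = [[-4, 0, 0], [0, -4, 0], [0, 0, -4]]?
Both have characteristic polynomial (x + 4)^3, but the minimal polynomial of A is (x + 4)^2 while the minimal polynomial of B is x + 4. The minimal polynomial is a similarity invariant, so A and B are not similar.

No.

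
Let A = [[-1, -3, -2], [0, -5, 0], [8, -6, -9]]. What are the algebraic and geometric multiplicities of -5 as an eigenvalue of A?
algebraic multiplicity 3, geometric multiplicity 2

The characteristic polynomial is (x + 5)^3, so the factor x + 5 appears with exponent 3: the algebraic multiplicity is 3.

rank(A + 5I) = 1, so the eigenspace has dimension 3 - 1 = 2: the geometric multiplicity is 2.

Since 2 < 3, A is not diagonalizable.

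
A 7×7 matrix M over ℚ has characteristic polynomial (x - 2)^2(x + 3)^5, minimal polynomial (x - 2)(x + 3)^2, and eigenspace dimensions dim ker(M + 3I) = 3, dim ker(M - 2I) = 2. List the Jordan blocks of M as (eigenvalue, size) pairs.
Jordan blocks: (-3, 2), (-3, 2), (-3, 1), (2, 1), (2, 1)

λ = -3: algebraic multiplicity 5 (exponent in χ_M), largest block size 2 (exponent in m_M), 3 blocks (geometric multiplicity). These force block sizes [2, 2, 1].
λ = 2: algebraic multiplicity 2 (exponent in χ_M), largest block size 1 (exponent in m_M), 2 blocks (geometric multiplicity). These force block sizes [1, 1].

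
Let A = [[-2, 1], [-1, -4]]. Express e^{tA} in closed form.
A has Jordan form J = [[-3, 1], [0, -3]] with A = PJP^{-1}, so e^{tA} = P e^{tJ} P^{-1}.

For a Jordan block J_k(λ), e^{tJ_k(λ)} = e^{λt} · (I + tN + t^2 N^2/2! + ... + t^{k-1} N^{k-1}/(k-1)!) where N is the nilpotent superdiagonal part.

Assembling the blocks and conjugating back gives the entries of e^{tA} as shown above.

e^{tA} = [[(t + 1)*e^{-3*t}, t*e^{-3*t}], [-t*e^{-3*t}, (1 - t)*e^{-3*t}]]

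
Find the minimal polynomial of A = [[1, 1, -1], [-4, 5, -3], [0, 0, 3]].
m_A(x) = (x - 3)^3

The characteristic polynomial factors as (x - 3)^3. The minimal polynomial is ∏(x - λ)^{k_λ} where k_λ is the size of the largest Jordan block at λ.

For λ = 3: rank(A - 3I) = 2, and the largest Jordan block has size 3 (the smallest k with rank((A - 3I)^k) = rank((A - 3I)^(k+1))).

So m_A(x) = (x - 3)^3.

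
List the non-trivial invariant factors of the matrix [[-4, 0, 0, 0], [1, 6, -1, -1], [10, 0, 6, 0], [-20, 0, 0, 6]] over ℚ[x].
The Jordan structure of A has elementary divisors (x + 4), (x - 6)^2, (x - 6). Arranging the block sizes at each eigenvalue in decreasing order and taking row products gives the invariant factors.

Invariant factors (smallest first, each dividing the next): x - 6, (x - 6)^2(x + 4).

Check: the last factor (x - 6)^2(x + 4) is the minimal polynomial, and the product (x - 6)^3(x + 4) is the characteristic polynomial.

x - 6, (x - 6)^2(x + 4)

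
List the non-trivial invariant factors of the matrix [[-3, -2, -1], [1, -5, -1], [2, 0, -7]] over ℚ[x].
(x + 5)^3

The Jordan structure of A has elementary divisors (x + 5)^3. Arranging the block sizes at each eigenvalue in decreasing order and taking row products gives the invariant factors.

Invariant factors (smallest first, each dividing the next): (x + 5)^3.

Check: the last factor (x + 5)^3 is the minimal polynomial, and the product (x + 5)^3 is the characteristic polynomial.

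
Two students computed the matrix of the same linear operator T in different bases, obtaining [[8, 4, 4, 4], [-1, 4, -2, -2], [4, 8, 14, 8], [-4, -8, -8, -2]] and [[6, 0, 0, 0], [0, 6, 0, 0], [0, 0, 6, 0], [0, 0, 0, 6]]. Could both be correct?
No.

Both have characteristic polynomial (x - 6)^4, but the minimal polynomial of A is (x - 6)^2 while the minimal polynomial of B is x - 6. The minimal polynomial is a similarity invariant, so A and B are not similar.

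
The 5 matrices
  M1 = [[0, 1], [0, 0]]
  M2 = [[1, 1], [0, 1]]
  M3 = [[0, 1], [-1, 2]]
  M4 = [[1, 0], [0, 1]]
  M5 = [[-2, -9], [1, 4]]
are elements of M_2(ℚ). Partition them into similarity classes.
3 classes: {M1}, {M2, M3, M5}, {M4}

Characteristic polynomials: χ_{M1} = x^2, χ_{M2} = (x - 1)^2, χ_{M3} = (x - 1)^2, χ_{M4} = (x - 1)^2, χ_{M5} = (x - 1)^2.

{M1}: invariant factors x^2.

{M2, M3, M5}: invariant factors (x - 1)^2.

{M4}: invariant factors x - 1, x - 1.

Matrices are similar if and only if their invariant-factor lists agree; the partition into similarity classes is {M1}, {M2, M3, M5}, {M4}.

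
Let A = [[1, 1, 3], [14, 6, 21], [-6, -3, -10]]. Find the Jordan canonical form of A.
The characteristic polynomial is det(xI - A) = (x + 1)^3, so the eigenvalues are -1 (algebraic multiplicity 3).

For λ = -1: rank(A + I) = 1, rank((A + I)^2) = 0. The eigenspace has dimension 3 - 1 = 2, so there are 2 Jordan blocks; the rank sequence gives block sizes [2, 1].

Assembling the blocks gives the Jordan form J above.

J = [[-1, 1, 0], [0, -1, 0], [0, 0, -1]]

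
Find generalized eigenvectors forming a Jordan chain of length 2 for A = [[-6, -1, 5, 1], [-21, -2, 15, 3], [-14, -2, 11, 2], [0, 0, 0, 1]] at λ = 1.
v_1 = [[0, 1, 0, 0]]^T, v_2 = [[-1, -3, -2, 0]]^T

We seek v_1 ∈ ker((A - I)^2) \ ker(A - I), then set v_{i+1} = (A - I) v_i.

One such chain is v_1 = [[0, 1, 0, 0]]^T, v_2 = [[-1, -3, -2, 0]]^T. Check: (A - I) v_2 = [[0, 0, 0, 0]]^T = 0.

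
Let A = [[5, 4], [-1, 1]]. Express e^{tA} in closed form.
A has Jordan form J = [[3, 1], [0, 3]] with A = PJP^{-1}, so e^{tA} = P e^{tJ} P^{-1}.

For a Jordan block J_k(λ), e^{tJ_k(λ)} = e^{λt} · (I + tN + t^2 N^2/2! + ... + t^{k-1} N^{k-1}/(k-1)!) where N is the nilpotent superdiagonal part.

Assembling the blocks and conjugating back gives the entries of e^{tA} as shown above.

e^{tA} = [[(2*t + 1)*e^{3*t}, 4*t*e^{3*t}], [-t*e^{3*t}, (1 - 2*t)*e^{3*t}]]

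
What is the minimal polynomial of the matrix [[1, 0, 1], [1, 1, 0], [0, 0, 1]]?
m_A(x) = (x - 1)^3

The characteristic polynomial factors as (x - 1)^3. The minimal polynomial is ∏(x - λ)^{k_λ} where k_λ is the size of the largest Jordan block at λ.

For λ = 1: rank(A - I) = 2, and the largest Jordan block has size 3 (the smallest k with rank((A - I)^k) = rank((A - I)^(k+1))).

So m_A(x) = (x - 1)^3.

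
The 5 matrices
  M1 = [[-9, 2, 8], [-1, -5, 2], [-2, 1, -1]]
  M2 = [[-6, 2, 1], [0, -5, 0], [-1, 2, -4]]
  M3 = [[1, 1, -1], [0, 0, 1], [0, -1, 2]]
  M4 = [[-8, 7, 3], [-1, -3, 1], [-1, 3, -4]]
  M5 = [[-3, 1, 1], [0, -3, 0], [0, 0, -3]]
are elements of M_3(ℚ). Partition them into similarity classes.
4 classes: {M1, M4}, {M2}, {M3}, {M5}

Characteristic polynomials: χ_{M1} = (x + 5)^3, χ_{M2} = (x + 5)^3, χ_{M3} = (x - 1)^3, χ_{M4} = (x + 5)^3, χ_{M5} = (x + 3)^3.

{M1, M4}: invariant factors (x + 5)^3.

{M2}: invariant factors x + 5, (x + 5)^2.

{M3}: invariant factors x - 1, (x - 1)^2.

{M5}: invariant factors x + 3, (x + 3)^2.

Matrices are similar if and only if their invariant-factor lists agree; the partition into similarity classes is {M1, M4}, {M2}, {M3}, {M5}.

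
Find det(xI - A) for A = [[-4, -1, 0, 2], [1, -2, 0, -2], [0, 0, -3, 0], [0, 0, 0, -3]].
xI - A = [[x + 4, 1, 0, -2], [-1, x + 2, 0, 2], [0, 0, x + 3, 0], [0, 0, 0, x + 3]].

Expanding det(xI - A) along the first row:
det(xI - A) = + (x + 4)·det([[x + 2, 0, 2], [0, x + 3, 0], [0, 0, x + 3]]) - (1)·det([[-1, 0, 2], [0, x + 3, 0], [0, 0, x + 3]]) + (0)·det([[-1, x + 2, 2], [0, 0, 0], [0, 0, x + 3]]) - (-2)·det([[-1, x + 2, 0], [0, 0, x + 3], [0, 0, 0]]).

Evaluating gives χ_A(x) = x^4 + 12x^3 + 54x^2 + 108x + 81 = (x + 3)^4.

χ_A(x) = (x + 3)^4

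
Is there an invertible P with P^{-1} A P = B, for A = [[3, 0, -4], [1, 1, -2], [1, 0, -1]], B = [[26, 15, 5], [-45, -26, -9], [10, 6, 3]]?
Two matrices over a field are similar if and only if they have the same invariant factors.

Both A and B have characteristic polynomial (x - 1)^3 and minimal polynomial (x - 1)^2. Computing further, both have invariant factors x - 1, (x - 1)^2. Hence A and B are similar.

Yes.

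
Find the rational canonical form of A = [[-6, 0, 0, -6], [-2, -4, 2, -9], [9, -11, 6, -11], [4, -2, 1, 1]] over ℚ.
The invariant factors of A (the non-unit diagonal entries of the Smith normal form of xI - A over ℚ[x]) are (x + 3)(x^3 - x + 2), each dividing the next. The characteristic polynomial is their product, (x + 3)(x^3 - x + 2).

The rational canonical form is the block-diagonal matrix of companion matrices C(f_i):
R = [[0, 0, 0, -6], [1, 0, 0, 1], [0, 1, 0, 1], [0, 0, 1, -3]].

Note the characteristic polynomial does not split into linear factors over ℚ, so A has no Jordan form over ℚ; the rational canonical form exists over any field.

R = [[0, 0, 0, -6], [1, 0, 0, 1], [0, 1, 0, 1], [0, 0, 1, -3]]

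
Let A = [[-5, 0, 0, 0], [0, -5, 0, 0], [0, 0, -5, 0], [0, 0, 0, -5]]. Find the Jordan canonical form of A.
J = [[-5, 0, 0, 0], [0, -5, 0, 0], [0, 0, -5, 0], [0, 0, 0, -5]]

The characteristic polynomial is det(xI - A) = (x + 5)^4, so the eigenvalues are -5 (algebraic multiplicity 4).

For λ = -5: rank(A + 5I) = 0. The eigenspace has dimension 4 - 0 = 4, so there are 4 Jordan blocks; the rank sequence gives block sizes [1, 1, 1, 1].

Assembling the blocks gives the Jordan form J above.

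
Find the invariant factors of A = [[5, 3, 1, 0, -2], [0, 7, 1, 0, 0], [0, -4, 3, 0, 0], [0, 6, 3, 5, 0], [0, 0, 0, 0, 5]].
x - 5, x - 5, (x - 5)^3

The Jordan structure of A has elementary divisors (x - 5)^3, (x - 5), (x - 5). Arranging the block sizes at each eigenvalue in decreasing order and taking row products gives the invariant factors.

Invariant factors (smallest first, each dividing the next): x - 5, x - 5, (x - 5)^3.

Check: the last factor (x - 5)^3 is the minimal polynomial, and the product (x - 5)^5 is the characteristic polynomial.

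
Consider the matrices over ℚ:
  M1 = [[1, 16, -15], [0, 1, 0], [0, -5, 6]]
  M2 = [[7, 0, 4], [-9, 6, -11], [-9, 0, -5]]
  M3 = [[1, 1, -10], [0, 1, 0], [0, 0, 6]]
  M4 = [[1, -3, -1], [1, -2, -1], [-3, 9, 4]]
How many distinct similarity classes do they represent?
2 classes: {M1, M2, M3}, {M4}

Characteristic polynomials: χ_{M1} = (x - 6)(x - 1)^2, χ_{M2} = (x - 6)(x - 1)^2, χ_{M3} = (x - 6)(x - 1)^2, χ_{M4} = (x - 1)^3.

{M1, M2, M3}: invariant factors (x - 6)(x - 1)^2.

{M4}: invariant factors (x - 1)^3.

Matrices are similar if and only if their invariant-factor lists agree; the partition into similarity classes is {M1, M2, M3}, {M4}.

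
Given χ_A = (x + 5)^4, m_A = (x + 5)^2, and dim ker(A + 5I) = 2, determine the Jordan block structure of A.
λ = -5: algebraic multiplicity 4 (exponent in χ_A), largest block size 2 (exponent in m_A), 2 blocks (geometric multiplicity). These force block sizes [2, 2].

Jordan blocks: (-5, 2), (-5, 2)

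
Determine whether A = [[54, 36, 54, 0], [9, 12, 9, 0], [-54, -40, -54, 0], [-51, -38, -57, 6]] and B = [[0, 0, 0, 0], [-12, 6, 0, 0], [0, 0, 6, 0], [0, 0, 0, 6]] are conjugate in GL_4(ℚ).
No.

Both have characteristic polynomial x(x - 6)^3, but the minimal polynomial of A is x(x - 6)^2 while the minimal polynomial of B is x(x - 6). The minimal polynomial is a similarity invariant, so A and B are not similar.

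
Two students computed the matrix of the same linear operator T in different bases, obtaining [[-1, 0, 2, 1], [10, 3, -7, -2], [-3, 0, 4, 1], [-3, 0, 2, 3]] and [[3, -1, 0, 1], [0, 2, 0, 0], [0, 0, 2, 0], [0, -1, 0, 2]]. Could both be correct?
Yes.

Two matrices over a field are similar if and only if they have the same invariant factors.

Both A and B have characteristic polynomial (x - 3)(x - 2)^3 and minimal polynomial (x - 3)(x - 2)^2. Computing further, both have invariant factors x - 2, (x - 3)(x - 2)^2. Hence A and B are similar.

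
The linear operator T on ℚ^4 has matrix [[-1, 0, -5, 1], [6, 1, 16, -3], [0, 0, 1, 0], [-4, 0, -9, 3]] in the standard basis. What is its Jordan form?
J = [[1, 1, 0, 0], [0, 1, 1, 0], [0, 0, 1, 0], [0, 0, 0, 1]]

The characteristic polynomial is det(xI - A) = (x - 1)^4, so the eigenvalues are 1 (algebraic multiplicity 4).

For λ = 1: rank(A - I) = 2, rank((A - I)^2) = 1, rank((A - I)^3) = 0. The eigenspace has dimension 4 - 2 = 2, so there are 2 Jordan blocks; the rank sequence gives block sizes [3, 1].

Assembling the blocks gives the Jordan form J above.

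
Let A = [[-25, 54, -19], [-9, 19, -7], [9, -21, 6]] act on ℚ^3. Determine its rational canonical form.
The invariant factors of A (the non-unit diagonal entries of the Smith normal form of xI - A over ℚ[x]) are x^3 - x + 3, each dividing the next. The characteristic polynomial is their product, x^3 - x + 3.

The rational canonical form is the block-diagonal matrix of companion matrices C(f_i):
R = [[0, 0, -3], [1, 0, 1], [0, 1, 0]].

Note the characteristic polynomial does not split into linear factors over ℚ, so A has no Jordan form over ℚ; the rational canonical form exists over any field.

R = [[0, 0, -3], [1, 0, 1], [0, 1, 0]]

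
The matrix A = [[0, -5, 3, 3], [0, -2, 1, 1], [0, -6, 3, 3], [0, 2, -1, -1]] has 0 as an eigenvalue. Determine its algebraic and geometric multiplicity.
The characteristic polynomial is x^4, so the factor x appears with exponent 4: the algebraic multiplicity is 4.

rank(A) = 2, so the eigenspace has dimension 4 - 2 = 2: the geometric multiplicity is 2.

Since 2 < 4, A is not diagonalizable.

algebraic multiplicity 4, geometric multiplicity 2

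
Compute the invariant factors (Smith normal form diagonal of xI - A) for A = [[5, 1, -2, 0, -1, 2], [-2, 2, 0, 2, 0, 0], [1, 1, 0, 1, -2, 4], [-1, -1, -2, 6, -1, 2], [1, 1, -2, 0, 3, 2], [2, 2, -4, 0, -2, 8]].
x - 4, x - 4, (x - 4)^2, (x - 4)^2

The Jordan structure of A has elementary divisors (x - 4)^2, (x - 4)^2, (x - 4), (x - 4). Arranging the block sizes at each eigenvalue in decreasing order and taking row products gives the invariant factors.

Invariant factors (smallest first, each dividing the next): x - 4, x - 4, (x - 4)^2, (x - 4)^2.

Check: the last factor (x - 4)^2 is the minimal polynomial, and the product (x - 4)^6 is the characteristic polynomial.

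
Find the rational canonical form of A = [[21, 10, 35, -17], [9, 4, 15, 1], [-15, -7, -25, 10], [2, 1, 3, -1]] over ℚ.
R = [[0, 0, 0, 4], [1, 0, 0, 2], [0, 1, 0, -2], [0, 0, 1, -1]]

The invariant factors of A (the non-unit diagonal entries of the Smith normal form of xI - A over ℚ[x]) are (x + 1)(x^3 + 2x - 4), each dividing the next. The characteristic polynomial is their product, (x + 1)(x^3 + 2x - 4).

The rational canonical form is the block-diagonal matrix of companion matrices C(f_i):
R = [[0, 0, 0, 4], [1, 0, 0, 2], [0, 1, 0, -2], [0, 0, 1, -1]].

Note the characteristic polynomial does not split into linear factors over ℚ, so A has no Jordan form over ℚ; the rational canonical form exists over any field.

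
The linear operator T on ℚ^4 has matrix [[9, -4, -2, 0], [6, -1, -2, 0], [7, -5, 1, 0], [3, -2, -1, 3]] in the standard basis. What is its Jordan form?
The characteristic polynomial is det(xI - A) = (x - 3)^4, so the eigenvalues are 3 (algebraic multiplicity 4).

For λ = 3: rank(A - 3I) = 2, rank((A - 3I)^2) = 1, rank((A - 3I)^3) = 0. The eigenspace has dimension 4 - 2 = 2, so there are 2 Jordan blocks; the rank sequence gives block sizes [3, 1].

Assembling the blocks gives the Jordan form J above.

J = [[3, 1, 0, 0], [0, 3, 1, 0], [0, 0, 3, 0], [0, 0, 0, 3]]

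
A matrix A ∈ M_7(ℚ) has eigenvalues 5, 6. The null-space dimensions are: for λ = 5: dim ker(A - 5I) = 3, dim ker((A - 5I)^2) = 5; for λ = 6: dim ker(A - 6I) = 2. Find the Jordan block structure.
Jordan blocks: (5, 2), (5, 2), (5, 1), (6, 1), (6, 1)

λ = 5: successive nullity increments [3, 2] count blocks of size ≥ k; block sizes are [2, 2, 1].
λ = 6: successive nullity increments [2] count blocks of size ≥ k; block sizes are [1, 1].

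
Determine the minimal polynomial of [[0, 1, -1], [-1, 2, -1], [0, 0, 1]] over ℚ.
m_A(x) = (x - 1)^2

The characteristic polynomial factors as (x - 1)^3. The minimal polynomial is ∏(x - λ)^{k_λ} where k_λ is the size of the largest Jordan block at λ.

For λ = 1: rank(A - I) = 1, and the largest Jordan block has size 2 (the smallest k with rank((A - I)^k) = rank((A - I)^(k+1))).

So m_A(x) = (x - 1)^2.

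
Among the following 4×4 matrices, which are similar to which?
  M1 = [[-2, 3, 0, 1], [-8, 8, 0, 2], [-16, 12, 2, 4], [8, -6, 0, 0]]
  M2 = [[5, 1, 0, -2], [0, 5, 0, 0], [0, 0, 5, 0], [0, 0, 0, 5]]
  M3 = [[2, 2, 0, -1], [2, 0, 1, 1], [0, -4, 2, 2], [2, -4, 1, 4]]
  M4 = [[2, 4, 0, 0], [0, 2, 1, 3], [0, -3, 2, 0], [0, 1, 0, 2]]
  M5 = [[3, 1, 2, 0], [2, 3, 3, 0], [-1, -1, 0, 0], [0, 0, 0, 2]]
Characteristic polynomials: χ_{M1} = (x - 2)^4, χ_{M2} = (x - 5)^4, χ_{M3} = (x - 2)^4, χ_{M4} = (x - 2)^4, χ_{M5} = (x - 2)^4.

{M1}: invariant factors x - 2, x - 2, (x - 2)^2.

{M2}: invariant factors x - 5, x - 5, (x - 5)^2.

{M3, M4, M5}: invariant factors x - 2, (x - 2)^3.

Matrices are similar if and only if their invariant-factor lists agree; the partition into similarity classes is {M1}, {M2}, {M3, M4, M5}.

3 classes: {M1}, {M2}, {M3, M4, M5}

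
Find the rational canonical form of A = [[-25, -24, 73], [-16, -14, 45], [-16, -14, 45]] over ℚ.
R = [[0, 0, 0], [1, 0, -9], [0, 1, 6]]

The invariant factors of A (the non-unit diagonal entries of the Smith normal form of xI - A over ℚ[x]) are x(x - 3)^2, each dividing the next. The characteristic polynomial is their product, x(x - 3)^2.

The rational canonical form is the block-diagonal matrix of companion matrices C(f_i):
R = [[0, 0, 0], [1, 0, -9], [0, 1, 6]].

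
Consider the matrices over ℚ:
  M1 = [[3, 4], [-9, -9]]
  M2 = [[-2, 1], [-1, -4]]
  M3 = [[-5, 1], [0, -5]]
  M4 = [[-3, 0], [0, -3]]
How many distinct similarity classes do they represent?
Characteristic polynomials: χ_{M1} = (x + 3)^2, χ_{M2} = (x + 3)^2, χ_{M3} = (x + 5)^2, χ_{M4} = (x + 3)^2.

{M1, M2}: invariant factors (x + 3)^2.

{M3}: invariant factors (x + 5)^2.

{M4}: invariant factors x + 3, x + 3.

Matrices are similar if and only if their invariant-factor lists agree; the partition into similarity classes is {M1, M2}, {M3}, {M4}.

3 classes: {M1, M2}, {M3}, {M4}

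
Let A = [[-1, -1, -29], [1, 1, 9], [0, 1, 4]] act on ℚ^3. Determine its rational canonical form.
R = [[0, 0, -20], [1, 0, 9], [0, 1, 4]]

The invariant factors of A (the non-unit diagonal entries of the Smith normal form of xI - A over ℚ[x]) are (x - 5)(x^2 + x - 4), each dividing the next. The characteristic polynomial is their product, (x - 5)(x^2 + x - 4).

The rational canonical form is the block-diagonal matrix of companion matrices C(f_i):
R = [[0, 0, -20], [1, 0, 9], [0, 1, 4]].

Note the characteristic polynomial does not split into linear factors over ℚ, so A has no Jordan form over ℚ; the rational canonical form exists over any field.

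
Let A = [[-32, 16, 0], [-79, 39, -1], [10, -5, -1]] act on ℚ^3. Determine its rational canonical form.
The invariant factors of A (the non-unit diagonal entries of the Smith normal form of xI - A over ℚ[x]) are (x - 4)(x^2 - 2x - 4), each dividing the next. The characteristic polynomial is their product, (x - 4)(x^2 - 2x - 4).

The rational canonical form is the block-diagonal matrix of companion matrices C(f_i):
R = [[0, 0, -16], [1, 0, -4], [0, 1, 6]].

Note the characteristic polynomial does not split into linear factors over ℚ, so A has no Jordan form over ℚ; the rational canonical form exists over any field.

R = [[0, 0, -16], [1, 0, -4], [0, 1, 6]]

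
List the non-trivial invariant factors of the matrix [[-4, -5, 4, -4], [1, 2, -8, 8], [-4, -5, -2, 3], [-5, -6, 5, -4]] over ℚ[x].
(x - 1)^2(x + 5)^2

The Jordan structure of A has elementary divisors (x + 5)^2, (x - 1)^2. Arranging the block sizes at each eigenvalue in decreasing order and taking row products gives the invariant factors.

Invariant factors (smallest first, each dividing the next): (x - 1)^2(x + 5)^2.

Check: the last factor (x - 1)^2(x + 5)^2 is the minimal polynomial, and the product (x - 1)^2(x + 5)^2 is the characteristic polynomial.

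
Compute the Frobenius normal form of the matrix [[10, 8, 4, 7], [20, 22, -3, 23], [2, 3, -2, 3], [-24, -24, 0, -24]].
R = [[0, 0, 0, -24], [1, 0, 0, -14], [0, 1, 0, 3], [0, 0, 1, 6]]

The invariant factors of A (the non-unit diagonal entries of the Smith normal form of xI - A over ℚ[x]) are (x - 6)(x^3 - 3x - 4), each dividing the next. The characteristic polynomial is their product, (x - 6)(x^3 - 3x - 4).

The rational canonical form is the block-diagonal matrix of companion matrices C(f_i):
R = [[0, 0, 0, -24], [1, 0, 0, -14], [0, 1, 0, 3], [0, 0, 1, 6]].

Note the characteristic polynomial does not split into linear factors over ℚ, so A has no Jordan form over ℚ; the rational canonical form exists over any field.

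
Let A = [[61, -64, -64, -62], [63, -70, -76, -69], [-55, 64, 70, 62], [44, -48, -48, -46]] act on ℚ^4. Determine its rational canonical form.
R = [[6, 0, 0, 0], [0, 0, 0, -60], [0, 1, 0, -8], [0, 0, 1, 9]]

The invariant factors of A (the non-unit diagonal entries of the Smith normal form of xI - A over ℚ[x]) are x - 6, (x - 6)(x - 5)(x + 2), each dividing the next. The characteristic polynomial is their product, (x - 6)^2(x - 5)(x + 2).

The rational canonical form is the block-diagonal matrix of companion matrices C(f_i):
R = [[6, 0, 0, 0], [0, 0, 0, -60], [0, 1, 0, -8], [0, 0, 1, 9]].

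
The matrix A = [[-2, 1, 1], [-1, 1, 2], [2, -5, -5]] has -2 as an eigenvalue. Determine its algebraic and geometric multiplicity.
algebraic multiplicity 3, geometric multiplicity 1

The characteristic polynomial is (x + 2)^3, so the factor x + 2 appears with exponent 3: the algebraic multiplicity is 3.

rank(A + 2I) = 2, so the eigenspace has dimension 3 - 2 = 1: the geometric multiplicity is 1.

Since 1 < 3, A is not diagonalizable.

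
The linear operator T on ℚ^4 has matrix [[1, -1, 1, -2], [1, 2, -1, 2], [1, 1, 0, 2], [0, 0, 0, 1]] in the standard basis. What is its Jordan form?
J = [[1, 1, 0, 0], [0, 1, 1, 0], [0, 0, 1, 0], [0, 0, 0, 1]]

The characteristic polynomial is det(xI - A) = (x - 1)^4, so the eigenvalues are 1 (algebraic multiplicity 4).

For λ = 1: rank(A - I) = 2, rank((A - I)^2) = 1, rank((A - I)^3) = 0. The eigenspace has dimension 4 - 2 = 2, so there are 2 Jordan blocks; the rank sequence gives block sizes [3, 1].

Assembling the blocks gives the Jordan form J above.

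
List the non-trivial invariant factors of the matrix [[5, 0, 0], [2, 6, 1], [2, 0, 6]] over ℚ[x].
(x - 6)^2(x - 5)

The Jordan structure of A has elementary divisors (x - 5), (x - 6)^2. Arranging the block sizes at each eigenvalue in decreasing order and taking row products gives the invariant factors.

Invariant factors (smallest first, each dividing the next): (x - 6)^2(x - 5).

Check: the last factor (x - 6)^2(x - 5) is the minimal polynomial, and the product (x - 6)^2(x - 5) is the characteristic polynomial.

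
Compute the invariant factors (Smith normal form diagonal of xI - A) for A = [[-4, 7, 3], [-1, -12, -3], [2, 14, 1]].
x + 5, (x + 5)^2

The Jordan structure of A has elementary divisors (x + 5)^2, (x + 5). Arranging the block sizes at each eigenvalue in decreasing order and taking row products gives the invariant factors.

Invariant factors (smallest first, each dividing the next): x + 5, (x + 5)^2.

Check: the last factor (x + 5)^2 is the minimal polynomial, and the product (x + 5)^3 is the characteristic polynomial.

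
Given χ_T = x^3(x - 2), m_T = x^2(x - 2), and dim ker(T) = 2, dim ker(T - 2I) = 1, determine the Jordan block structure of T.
λ = 0: algebraic multiplicity 3 (exponent in χ_T), largest block size 2 (exponent in m_T), 2 blocks (geometric multiplicity). These force block sizes [2, 1].
λ = 2: algebraic multiplicity 1 (exponent in χ_T), largest block size 1 (exponent in m_T), 1 block (geometric multiplicity). This forces block sizes [1].

Jordan blocks: (0, 2), (0, 1), (2, 1)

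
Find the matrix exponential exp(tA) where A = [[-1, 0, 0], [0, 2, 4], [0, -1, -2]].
A has Jordan form J = [[-1, 0, 0], [0, 0, 1], [0, 0, 0]] with A = PJP^{-1}, so e^{tA} = P e^{tJ} P^{-1}.

For a Jordan block J_k(λ), e^{tJ_k(λ)} = e^{λt} · (I + tN + t^2 N^2/2! + ... + t^{k-1} N^{k-1}/(k-1)!) where N is the nilpotent superdiagonal part.

Assembling the blocks and conjugating back gives the entries of e^{tA} as shown above.

e^{tA} = [[e^{-t}, 0, 0], [0, 2*t + 1, 4*t], [0, -t, 1 - 2*t]]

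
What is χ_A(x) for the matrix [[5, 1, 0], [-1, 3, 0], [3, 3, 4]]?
xI - A = [[x - 5, -1, 0], [1, x - 3, 0], [-3, -3, x - 4]].

Expanding det(xI - A) along the first row:
det(xI - A) = + (x - 5)·det([[x - 3, 0], [-3, x - 4]]) - (-1)·det([[1, 0], [-3, x - 4]]) + (0)·det([[1, x - 3], [-3, -3]]).

Evaluating gives χ_A(x) = x^3 - 12x^2 + 48x - 64 = (x - 4)^3.

χ_A(x) = (x - 4)^3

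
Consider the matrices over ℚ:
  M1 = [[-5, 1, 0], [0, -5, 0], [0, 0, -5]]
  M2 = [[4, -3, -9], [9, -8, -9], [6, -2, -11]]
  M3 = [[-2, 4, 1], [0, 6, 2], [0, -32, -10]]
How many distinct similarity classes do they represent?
2 classes: {M1, M2}, {M3}

Characteristic polynomials: χ_{M1} = (x + 5)^3, χ_{M2} = (x + 5)^3, χ_{M3} = (x + 2)^3.

{M1, M2}: invariant factors x + 5, (x + 5)^2.

{M3}: invariant factors x + 2, (x + 2)^2.

Matrices are similar if and only if their invariant-factor lists agree; the partition into similarity classes is {M1, M2}, {M3}.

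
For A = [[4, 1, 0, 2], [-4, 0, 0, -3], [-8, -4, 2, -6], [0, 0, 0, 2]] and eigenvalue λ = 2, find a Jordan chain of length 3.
We seek v_1 ∈ ker((A - 2I)^3) \ ker((A - 2I)^2), then set v_{i+1} = (A - 2I) v_i.

One such chain is v_1 = [[-2, 2, 0, 1]]^T, v_2 = [[0, 1, 2, 0]]^T, v_3 = [[1, -2, -4, 0]]^T. Check: (A - 2I) v_3 = [[0, 0, 0, 0]]^T = 0.

v_1 = [[-2, 2, 0, 1]]^T, v_2 = [[0, 1, 2, 0]]^T, v_3 = [[1, -2, -4, 0]]^T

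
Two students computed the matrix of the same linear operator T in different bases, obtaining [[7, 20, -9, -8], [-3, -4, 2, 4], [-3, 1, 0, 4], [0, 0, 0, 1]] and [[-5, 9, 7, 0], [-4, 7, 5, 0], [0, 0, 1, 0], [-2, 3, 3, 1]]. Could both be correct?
Two matrices over a field are similar if and only if they have the same invariant factors.

Both A and B have characteristic polynomial (x - 1)^4 and minimal polynomial (x - 1)^3. Computing further, both have invariant factors x - 1, (x - 1)^3. Hence A and B are similar.

Yes.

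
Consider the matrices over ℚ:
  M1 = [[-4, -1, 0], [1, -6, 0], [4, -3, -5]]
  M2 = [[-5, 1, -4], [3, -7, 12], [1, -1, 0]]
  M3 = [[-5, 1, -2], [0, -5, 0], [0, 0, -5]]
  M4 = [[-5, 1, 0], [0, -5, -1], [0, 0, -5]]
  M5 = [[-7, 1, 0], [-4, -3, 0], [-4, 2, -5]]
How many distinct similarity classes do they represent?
Characteristic polynomials: χ_{M1} = (x + 5)^3, χ_{M2} = (x + 4)^3, χ_{M3} = (x + 5)^3, χ_{M4} = (x + 5)^3, χ_{M5} = (x + 5)^3.

{M1, M4}: invariant factors (x + 5)^3.

{M2}: invariant factors x + 4, (x + 4)^2.

{M3, M5}: invariant factors x + 5, (x + 5)^2.

Matrices are similar if and only if their invariant-factor lists agree; the partition into similarity classes is {M1, M4}, {M2}, {M3, M5}.

3 classes: {M1, M4}, {M2}, {M3, M5}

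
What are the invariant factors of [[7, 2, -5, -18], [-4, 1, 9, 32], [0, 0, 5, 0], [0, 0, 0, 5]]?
The Jordan structure of A has elementary divisors (x - 3), (x - 5)^2, (x - 5). Arranging the block sizes at each eigenvalue in decreasing order and taking row products gives the invariant factors.

Invariant factors (smallest first, each dividing the next): x - 5, (x - 5)^2(x - 3).

Check: the last factor (x - 5)^2(x - 3) is the minimal polynomial, and the product (x - 5)^3(x - 3) is the characteristic polynomial.

x - 5, (x - 5)^2(x - 3)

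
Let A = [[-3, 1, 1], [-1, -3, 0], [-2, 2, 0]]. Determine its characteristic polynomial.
χ_A(x) = (x + 2)^3

xI - A = [[x + 3, -1, -1], [1, x + 3, 0], [2, -2, x]].

Expanding det(xI - A) along the first row:
det(xI - A) = + (x + 3)·det([[x + 3, 0], [-2, x]]) - (-1)·det([[1, 0], [2, x]]) + (-1)·det([[1, x + 3], [2, -2]]).

Evaluating gives χ_A(x) = x^3 + 6x^2 + 12x + 8 = (x + 2)^3.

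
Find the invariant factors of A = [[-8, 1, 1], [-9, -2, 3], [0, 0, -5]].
x + 5, (x + 5)^2

The Jordan structure of A has elementary divisors (x + 5)^2, (x + 5). Arranging the block sizes at each eigenvalue in decreasing order and taking row products gives the invariant factors.

Invariant factors (smallest first, each dividing the next): x + 5, (x + 5)^2.

Check: the last factor (x + 5)^2 is the minimal polynomial, and the product (x + 5)^3 is the characteristic polynomial.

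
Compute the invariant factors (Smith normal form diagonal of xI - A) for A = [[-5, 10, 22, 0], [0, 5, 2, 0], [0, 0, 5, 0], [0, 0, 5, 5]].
The Jordan structure of A has elementary divisors (x + 5), (x - 5)^2, (x - 5). Arranging the block sizes at each eigenvalue in decreasing order and taking row products gives the invariant factors.

Invariant factors (smallest first, each dividing the next): x - 5, (x - 5)^2(x + 5).

Check: the last factor (x - 5)^2(x + 5) is the minimal polynomial, and the product (x - 5)^3(x + 5) is the characteristic polynomial.

x - 5, (x - 5)^2(x + 5)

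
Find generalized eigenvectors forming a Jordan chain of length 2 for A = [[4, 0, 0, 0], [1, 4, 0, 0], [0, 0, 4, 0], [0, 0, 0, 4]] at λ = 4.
v_1 = [[1, 0, -1, 1]]^T, v_2 = [[0, 1, 0, 0]]^T

We seek v_1 ∈ ker((A - 4I)^2) \ ker(A - 4I), then set v_{i+1} = (A - 4I) v_i.

One such chain is v_1 = [[1, 0, -1, 1]]^T, v_2 = [[0, 1, 0, 0]]^T. Check: (A - 4I) v_2 = [[0, 0, 0, 0]]^T = 0.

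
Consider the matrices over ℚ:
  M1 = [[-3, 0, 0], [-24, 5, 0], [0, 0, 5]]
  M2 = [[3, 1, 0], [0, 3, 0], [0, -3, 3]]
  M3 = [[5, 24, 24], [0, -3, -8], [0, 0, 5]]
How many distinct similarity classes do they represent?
Characteristic polynomials: χ_{M1} = (x - 5)^2(x + 3), χ_{M2} = (x - 3)^3, χ_{M3} = (x - 5)^2(x + 3).

{M1, M3}: invariant factors x - 5, (x - 5)(x + 3).

{M2}: invariant factors x - 3, (x - 3)^2.

Matrices are similar if and only if their invariant-factor lists agree; the partition into similarity classes is {M1, M3}, {M2}.

2 classes: {M1, M3}, {M2}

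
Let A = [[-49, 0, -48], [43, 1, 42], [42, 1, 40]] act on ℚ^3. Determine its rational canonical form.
The invariant factors of A (the non-unit diagonal entries of the Smith normal form of xI - A over ℚ[x]) are (x - 2)(x + 5)^2, each dividing the next. The characteristic polynomial is their product, (x - 2)(x + 5)^2.

The rational canonical form is the block-diagonal matrix of companion matrices C(f_i):
R = [[0, 0, 50], [1, 0, -5], [0, 1, -8]].

R = [[0, 0, 50], [1, 0, -5], [0, 1, -8]]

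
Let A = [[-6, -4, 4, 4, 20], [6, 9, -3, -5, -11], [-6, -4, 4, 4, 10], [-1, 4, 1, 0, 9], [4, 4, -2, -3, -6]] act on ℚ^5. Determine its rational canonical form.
The invariant factors of A (the non-unit diagonal entries of the Smith normal form of xI - A over ℚ[x]) are (x - 2)(x - 1), (x - 2)(x - 1)(x + 5), each dividing the next. The characteristic polynomial is their product, (x - 2)^2(x - 1)^2(x + 5).

The rational canonical form is the block-diagonal matrix of companion matrices C(f_i):
R = [[0, -2, 0, 0, 0], [1, 3, 0, 0, 0], [0, 0, 0, 0, -10], [0, 0, 1, 0, 13], [0, 0, 0, 1, -2]].

R = [[0, -2, 0, 0, 0], [1, 3, 0, 0, 0], [0, 0, 0, 0, -10], [0, 0, 1, 0, 13], [0, 0, 0, 1, -2]]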